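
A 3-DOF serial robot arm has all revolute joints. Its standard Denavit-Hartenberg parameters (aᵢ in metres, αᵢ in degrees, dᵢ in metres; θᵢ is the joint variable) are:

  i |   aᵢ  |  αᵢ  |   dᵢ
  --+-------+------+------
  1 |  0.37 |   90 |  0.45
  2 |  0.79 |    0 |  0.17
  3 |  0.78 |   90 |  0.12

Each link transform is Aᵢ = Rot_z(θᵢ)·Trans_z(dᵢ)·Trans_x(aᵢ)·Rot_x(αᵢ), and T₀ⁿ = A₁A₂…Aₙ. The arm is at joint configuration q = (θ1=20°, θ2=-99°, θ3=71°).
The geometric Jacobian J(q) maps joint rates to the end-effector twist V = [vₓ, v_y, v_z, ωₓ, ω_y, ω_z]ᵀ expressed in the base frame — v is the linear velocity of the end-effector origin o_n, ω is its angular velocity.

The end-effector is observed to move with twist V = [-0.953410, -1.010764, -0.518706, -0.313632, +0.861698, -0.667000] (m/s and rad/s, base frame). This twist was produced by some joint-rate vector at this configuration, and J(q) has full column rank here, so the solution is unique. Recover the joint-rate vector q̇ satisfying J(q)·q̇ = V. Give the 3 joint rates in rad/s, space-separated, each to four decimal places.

o_n = [0.9779, 0.0473, -0.6965]
J₁: ẑ×o_n = [-0.0473, 0.9779, 0.0000], ω = ẑ
J2: z=[0.3420, -0.9397, 0.0000] o=[0.3477, 0.1265, 0.4500] → [1.0773, 0.3921, 0.5651, 0.3420, -0.9397, 0.0000]
J3: z=[0.3420, -0.9397, 0.0000] o=[0.2897, -0.0755, -0.3303] → [0.3441, 0.1252, 0.6887, 0.3420, -0.9397, 0.0000]
q̇ = J⁺·V = [-0.6670, -0.9130, -0.0040]

-0.6670 -0.9130 -0.0040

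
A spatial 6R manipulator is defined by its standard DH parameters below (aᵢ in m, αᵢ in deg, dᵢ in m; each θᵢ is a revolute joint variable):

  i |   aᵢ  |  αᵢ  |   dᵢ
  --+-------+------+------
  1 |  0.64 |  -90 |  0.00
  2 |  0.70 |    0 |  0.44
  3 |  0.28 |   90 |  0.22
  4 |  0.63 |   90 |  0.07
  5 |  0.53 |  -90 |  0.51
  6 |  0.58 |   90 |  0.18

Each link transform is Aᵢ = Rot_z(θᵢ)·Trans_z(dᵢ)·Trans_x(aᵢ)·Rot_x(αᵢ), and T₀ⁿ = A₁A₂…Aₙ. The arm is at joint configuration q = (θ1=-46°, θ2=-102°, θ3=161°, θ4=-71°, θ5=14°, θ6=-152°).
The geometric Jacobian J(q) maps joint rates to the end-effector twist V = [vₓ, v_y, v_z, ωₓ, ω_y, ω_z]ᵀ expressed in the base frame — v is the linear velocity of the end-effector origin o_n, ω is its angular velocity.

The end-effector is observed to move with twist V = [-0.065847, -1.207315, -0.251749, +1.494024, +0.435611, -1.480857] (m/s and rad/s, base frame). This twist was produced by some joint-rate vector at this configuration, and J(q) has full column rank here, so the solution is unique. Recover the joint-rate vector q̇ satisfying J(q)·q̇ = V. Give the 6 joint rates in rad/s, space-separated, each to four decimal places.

-0.9610 0.6060 0.4830 0.3290 -0.8680 0.0250

o_n = [0.2785, -0.5268, 1.0385]
J₁: ẑ×o_n = [0.5268, 0.2785, -0.0000], ω = ẑ
J2: z=[0.7193, 0.6947, 0.0000] o=[0.4446, -0.4604, 0.0000] → [0.7214, -0.7470, 0.0676, 0.7193, 0.6947, 0.0000]
J3: z=[0.7193, 0.6947, 0.0000] o=[0.6600, -0.0500, 0.6847] → [0.2457, -0.2545, -0.0779, 0.7193, 0.6947, 0.0000]
J4: z=[0.5954, -0.6166, 0.5150] o=[0.9184, -0.0009, 0.4447] → [-0.0953, -0.6831, -0.7077, 0.5954, -0.6166, 0.5150]
J5: z=[-0.5725, 0.1241, 0.8105] o=[0.6050, -0.5339, 0.3049] → [0.0853, 0.1553, 0.0365, -0.5725, 0.1241, 0.8105]
J6: z=[0.7141, -0.4102, 0.5673] o=[0.0995, -0.9494, 0.6408] → [-0.4029, -0.1824, 0.3752, 0.7141, -0.4102, 0.5673]
q̇ = J⁺·V = [-0.9610, 0.6060, 0.4830, 0.3290, -0.8680, 0.0250]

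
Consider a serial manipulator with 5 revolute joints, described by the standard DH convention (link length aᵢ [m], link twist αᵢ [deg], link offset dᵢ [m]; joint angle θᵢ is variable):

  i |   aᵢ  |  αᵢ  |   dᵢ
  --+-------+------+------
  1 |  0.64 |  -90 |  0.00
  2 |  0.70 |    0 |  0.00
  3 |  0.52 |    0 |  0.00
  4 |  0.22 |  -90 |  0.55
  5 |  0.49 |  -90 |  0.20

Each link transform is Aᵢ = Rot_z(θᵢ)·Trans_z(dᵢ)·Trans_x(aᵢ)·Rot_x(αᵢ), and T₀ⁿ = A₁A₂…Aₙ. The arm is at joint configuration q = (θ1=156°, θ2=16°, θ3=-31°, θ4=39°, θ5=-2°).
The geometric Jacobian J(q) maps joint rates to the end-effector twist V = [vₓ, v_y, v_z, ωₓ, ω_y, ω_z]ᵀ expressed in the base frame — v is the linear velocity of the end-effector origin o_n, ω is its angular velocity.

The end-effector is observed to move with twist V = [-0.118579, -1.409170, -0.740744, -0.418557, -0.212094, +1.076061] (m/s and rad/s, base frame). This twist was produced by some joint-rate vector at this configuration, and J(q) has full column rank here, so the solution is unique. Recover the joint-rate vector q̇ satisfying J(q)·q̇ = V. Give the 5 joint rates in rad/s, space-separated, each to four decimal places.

o_n = [-2.4069, 0.4508, -0.5297]
J₁: ẑ×o_n = [-0.4508, -2.4069, 0.0000], ω = ẑ
J2: z=[-0.4067, -0.9135, 0.0000] o=[-0.5847, 0.2603, 0.0000] → [0.4839, -0.2155, -1.7422, -0.4067, -0.9135, 0.0000]
J3: z=[-0.4067, -0.9135, 0.0000] o=[-1.1994, 0.5340, -0.1929] → [0.3077, -0.1370, -1.0693, -0.4067, -0.9135, 0.0000]
J4: z=[-0.4067, -0.9135, 0.0000] o=[-1.6582, 0.7383, -0.0584] → [0.4306, -0.1917, -0.5670, -0.4067, -0.9135, 0.0000]
J5: z=[0.3716, -0.1654, -0.9135] o=[-2.0655, 0.3176, -0.1478] → [0.1849, 0.4537, -0.0070, 0.3716, -0.1654, -0.9135]
q̇ = J⁺·V = [0.4110, 0.5180, -0.1380, -0.0160, -0.7280]

0.4110 0.5180 -0.1380 -0.0160 -0.7280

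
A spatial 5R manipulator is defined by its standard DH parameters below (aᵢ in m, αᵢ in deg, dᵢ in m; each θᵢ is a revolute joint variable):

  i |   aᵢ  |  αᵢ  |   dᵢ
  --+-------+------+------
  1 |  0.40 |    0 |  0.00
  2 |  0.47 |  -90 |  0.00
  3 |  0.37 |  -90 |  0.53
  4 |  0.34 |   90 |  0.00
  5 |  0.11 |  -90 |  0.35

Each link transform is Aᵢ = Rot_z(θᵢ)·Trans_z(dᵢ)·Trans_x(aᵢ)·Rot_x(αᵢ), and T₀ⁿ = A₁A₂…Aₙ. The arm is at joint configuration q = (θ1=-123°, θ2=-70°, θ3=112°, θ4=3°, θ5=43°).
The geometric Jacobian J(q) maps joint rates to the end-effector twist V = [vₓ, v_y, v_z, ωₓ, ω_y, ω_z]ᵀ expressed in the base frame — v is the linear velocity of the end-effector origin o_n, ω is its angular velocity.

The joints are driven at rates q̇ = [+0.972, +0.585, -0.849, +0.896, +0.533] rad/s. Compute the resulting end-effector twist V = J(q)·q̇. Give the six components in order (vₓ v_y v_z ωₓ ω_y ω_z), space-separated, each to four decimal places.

o_n = [-0.5059, -1.1490, -0.7212]
J₁: ẑ×o_n = [1.1490, -0.5059, 0.0000], ω = ẑ
J2: z=[0.0000, 0.0000, 1.0000] o=[-0.2179, -0.3355, 0.0000] → [0.8136, -0.2881, 0.0000, 0.0000, 0.0000, 1.0000]
J3: z=[-0.2250, -0.9744, 0.0000] o=[-0.6758, -0.2297, 0.0000] → [0.7028, -0.1622, 0.3723, -0.2250, -0.9744, 0.0000]
J4: z=[0.9034, -0.2086, 0.3746] o=[-0.6600, -0.7773, -0.3431] → [0.2181, 0.3994, -0.3037, 0.9034, -0.2086, 0.3746]
J5: z=[-0.2055, -0.9774, -0.0485] o=[-0.5320, -0.7886, -0.6579] → [0.0445, -0.0143, 0.0996, -0.2055, -0.9774, -0.0485]
V = J·q̇ = [1.2153, -0.1723, -0.5351, 0.8909, 0.1194, 1.8668]

1.2153 -0.1723 -0.5351 0.8909 0.1194 1.8668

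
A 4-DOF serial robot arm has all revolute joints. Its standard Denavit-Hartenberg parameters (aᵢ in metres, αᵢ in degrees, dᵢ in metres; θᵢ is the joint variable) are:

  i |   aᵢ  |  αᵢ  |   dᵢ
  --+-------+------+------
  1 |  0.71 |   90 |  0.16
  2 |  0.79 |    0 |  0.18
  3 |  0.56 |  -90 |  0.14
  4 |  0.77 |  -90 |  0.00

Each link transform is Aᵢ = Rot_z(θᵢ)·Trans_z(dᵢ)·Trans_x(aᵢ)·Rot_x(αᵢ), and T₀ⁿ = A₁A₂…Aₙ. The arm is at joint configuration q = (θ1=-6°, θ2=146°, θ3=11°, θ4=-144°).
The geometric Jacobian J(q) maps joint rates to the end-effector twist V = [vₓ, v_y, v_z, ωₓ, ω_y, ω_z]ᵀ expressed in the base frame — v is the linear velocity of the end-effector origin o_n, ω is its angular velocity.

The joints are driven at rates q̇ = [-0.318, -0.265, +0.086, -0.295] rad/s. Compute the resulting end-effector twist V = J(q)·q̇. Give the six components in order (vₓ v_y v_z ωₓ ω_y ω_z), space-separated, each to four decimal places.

0.0054 0.1481 0.1110 0.1333 0.1660 -0.0465

o_n = [0.0316, -0.7802, 0.5772]
J₁: ẑ×o_n = [0.7802, 0.0316, -0.0000], ω = ẑ
J2: z=[-0.1045, -0.9945, 0.0000] o=[0.7061, -0.0742, 0.1600] → [-0.4149, 0.0436, -0.5970, -0.1045, -0.9945, 0.0000]
J3: z=[-0.1045, -0.9945, 0.0000] o=[0.0359, -0.1848, 0.6018] → [0.0245, -0.0026, 0.0579, -0.1045, -0.9945, 0.0000]
J4: z=[-0.3886, 0.0408, -0.9205] o=[-0.4913, -0.2701, 0.8206] → [-0.4794, -0.5760, 0.1768, -0.3886, 0.0408, -0.9205]
V = J·q̇ = [0.0054, 0.1481, 0.1110, 0.1333, 0.1660, -0.0465]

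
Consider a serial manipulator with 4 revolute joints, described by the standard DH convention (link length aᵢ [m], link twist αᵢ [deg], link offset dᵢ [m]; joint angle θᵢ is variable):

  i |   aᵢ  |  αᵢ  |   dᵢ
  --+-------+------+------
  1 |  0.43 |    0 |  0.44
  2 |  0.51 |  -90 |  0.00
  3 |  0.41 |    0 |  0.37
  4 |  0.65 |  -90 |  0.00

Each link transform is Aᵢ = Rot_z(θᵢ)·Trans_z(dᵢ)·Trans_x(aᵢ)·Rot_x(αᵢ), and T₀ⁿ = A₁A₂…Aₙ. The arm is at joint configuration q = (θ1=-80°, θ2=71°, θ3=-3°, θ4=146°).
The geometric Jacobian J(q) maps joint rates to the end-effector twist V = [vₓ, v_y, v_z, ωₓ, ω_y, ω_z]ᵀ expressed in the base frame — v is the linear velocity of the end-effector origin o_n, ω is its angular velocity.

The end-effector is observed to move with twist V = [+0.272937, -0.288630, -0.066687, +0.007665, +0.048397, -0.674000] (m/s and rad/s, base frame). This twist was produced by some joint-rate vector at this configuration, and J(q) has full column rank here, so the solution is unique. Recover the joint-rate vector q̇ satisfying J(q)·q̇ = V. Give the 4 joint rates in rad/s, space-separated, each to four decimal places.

o_n = [0.5279, -0.1206, 0.0703]
J₁: ẑ×o_n = [0.1206, 0.5279, -0.0000], ω = ẑ
J2: z=[0.0000, 0.0000, 1.0000] o=[0.0747, -0.4235, 0.4400] → [-0.3028, 0.4533, 0.0000, 0.0000, 0.0000, 1.0000]
J3: z=[0.1564, 0.9877, 0.0000] o=[0.5784, -0.5032, 0.4400] → [-0.3652, 0.0578, 0.1097, 0.1564, 0.9877, 0.0000]
J4: z=[0.1564, 0.9877, 0.0000] o=[1.0407, -0.2019, 0.4615] → [-0.3864, 0.0612, 0.5191, 0.1564, 0.9877, 0.0000]
q̇ = J⁺·V = [0.1960, -0.8700, 0.2250, -0.1760]

0.1960 -0.8700 0.2250 -0.1760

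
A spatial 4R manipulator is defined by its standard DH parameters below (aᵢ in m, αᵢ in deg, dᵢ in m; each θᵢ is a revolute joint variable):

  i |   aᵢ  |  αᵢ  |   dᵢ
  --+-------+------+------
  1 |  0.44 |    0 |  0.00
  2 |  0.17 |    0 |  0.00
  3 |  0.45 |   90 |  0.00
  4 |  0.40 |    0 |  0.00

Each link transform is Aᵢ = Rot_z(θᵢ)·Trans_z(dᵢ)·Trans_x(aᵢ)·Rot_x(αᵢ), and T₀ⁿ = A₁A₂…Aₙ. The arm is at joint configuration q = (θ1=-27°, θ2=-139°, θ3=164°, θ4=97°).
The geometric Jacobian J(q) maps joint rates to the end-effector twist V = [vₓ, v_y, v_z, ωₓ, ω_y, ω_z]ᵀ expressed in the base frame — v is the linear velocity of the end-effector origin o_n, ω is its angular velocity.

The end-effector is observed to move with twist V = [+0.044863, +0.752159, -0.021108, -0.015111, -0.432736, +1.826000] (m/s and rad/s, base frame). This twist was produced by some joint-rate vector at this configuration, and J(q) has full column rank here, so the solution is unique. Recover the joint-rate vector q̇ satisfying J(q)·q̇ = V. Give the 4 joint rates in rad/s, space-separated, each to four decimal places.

0.6540 0.8160 0.3560 0.4330

o_n = [0.6281, -0.2549, 0.3970]
J₁: ẑ×o_n = [0.2549, 0.6281, -0.0000], ω = ẑ
J2: z=[0.0000, 0.0000, 1.0000] o=[0.3920, -0.1998, 0.0000] → [0.0551, 0.2361, -0.0000, 0.0000, 0.0000, 1.0000]
J3: z=[0.0000, 0.0000, 1.0000] o=[0.2271, -0.2409, 0.0000] → [0.0140, 0.4010, -0.0000, 0.0000, 0.0000, 1.0000]
J4: z=[-0.0349, -0.9994, 0.0000] o=[0.6768, -0.2566, 0.0000] → [-0.3968, 0.0139, -0.0487, -0.0349, -0.9994, 0.0000]
q̇ = J⁺·V = [0.6540, 0.8160, 0.3560, 0.4330]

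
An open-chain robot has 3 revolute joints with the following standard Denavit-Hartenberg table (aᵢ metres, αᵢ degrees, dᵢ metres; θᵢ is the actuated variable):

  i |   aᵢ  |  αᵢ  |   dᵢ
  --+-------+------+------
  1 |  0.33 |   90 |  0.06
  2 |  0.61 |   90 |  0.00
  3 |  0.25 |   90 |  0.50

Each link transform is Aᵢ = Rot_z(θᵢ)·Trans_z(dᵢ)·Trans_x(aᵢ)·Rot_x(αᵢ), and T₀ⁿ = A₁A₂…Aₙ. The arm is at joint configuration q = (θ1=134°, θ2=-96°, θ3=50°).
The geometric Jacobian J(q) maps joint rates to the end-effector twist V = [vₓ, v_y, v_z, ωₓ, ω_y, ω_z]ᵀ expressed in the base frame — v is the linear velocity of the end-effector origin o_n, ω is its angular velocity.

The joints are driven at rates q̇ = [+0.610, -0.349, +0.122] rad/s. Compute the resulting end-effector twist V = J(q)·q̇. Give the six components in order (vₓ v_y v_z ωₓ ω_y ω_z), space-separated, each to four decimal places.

0.2131 0.0251 0.2249 -0.1668 -0.3297 0.6228

o_n = [0.3099, -0.0452, -0.6542]
J₁: ẑ×o_n = [0.0452, 0.3099, -0.0000], ω = ẑ
J2: z=[0.7193, 0.6947, 0.0000] o=[-0.2292, 0.2374, 0.0600] → [-0.4961, 0.5138, -0.5778, 0.7193, 0.6947, 0.0000]
J3: z=[0.6909, -0.7154, 0.1045] o=[-0.1849, 0.1915, -0.5467] → [0.1017, 0.1260, 0.1905, 0.6909, -0.7154, 0.1045]
V = J·q̇ = [0.2131, 0.0251, 0.2249, -0.1668, -0.3297, 0.6228]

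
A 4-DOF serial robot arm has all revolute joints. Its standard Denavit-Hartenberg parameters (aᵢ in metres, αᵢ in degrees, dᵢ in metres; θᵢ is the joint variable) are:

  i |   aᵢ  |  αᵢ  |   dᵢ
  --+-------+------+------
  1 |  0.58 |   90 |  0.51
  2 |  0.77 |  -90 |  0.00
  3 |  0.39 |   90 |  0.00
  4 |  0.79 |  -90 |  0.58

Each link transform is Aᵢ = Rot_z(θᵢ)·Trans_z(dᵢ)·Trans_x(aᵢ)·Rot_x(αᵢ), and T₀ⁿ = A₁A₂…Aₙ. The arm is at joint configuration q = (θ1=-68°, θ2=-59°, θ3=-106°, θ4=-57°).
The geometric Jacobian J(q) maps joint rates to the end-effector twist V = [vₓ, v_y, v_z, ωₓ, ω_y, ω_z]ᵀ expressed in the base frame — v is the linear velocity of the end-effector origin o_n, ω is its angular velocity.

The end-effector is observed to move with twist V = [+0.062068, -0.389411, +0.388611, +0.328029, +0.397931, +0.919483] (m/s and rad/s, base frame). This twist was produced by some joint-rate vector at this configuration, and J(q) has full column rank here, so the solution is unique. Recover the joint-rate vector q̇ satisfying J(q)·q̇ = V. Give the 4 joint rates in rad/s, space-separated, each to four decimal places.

0.7410 -0.3730 -0.1190 0.2910

o_n = [-0.5809, -0.2402, 0.1804]
J₁: ẑ×o_n = [0.2402, -0.5809, 0.0000], ω = ẑ
J2: z=[-0.9272, -0.3746, 0.0000] o=[0.2173, -0.5378, 0.5100] → [0.1235, -0.3056, -0.5749, -0.9272, -0.3746, 0.0000]
J3: z=[0.3211, -0.7948, 0.5150] o=[0.3658, -0.9055, -0.1500] → [-0.6053, -0.5937, -0.5388, 0.3211, -0.7948, 0.5150]
J4: z=[0.0701, 0.5623, 0.8240] o=[-0.0025, -0.9946, -0.0579] → [-0.4876, -0.4933, 0.3781, 0.0701, 0.5623, 0.8240]
q̇ = J⁺·V = [0.7410, -0.3730, -0.1190, 0.2910]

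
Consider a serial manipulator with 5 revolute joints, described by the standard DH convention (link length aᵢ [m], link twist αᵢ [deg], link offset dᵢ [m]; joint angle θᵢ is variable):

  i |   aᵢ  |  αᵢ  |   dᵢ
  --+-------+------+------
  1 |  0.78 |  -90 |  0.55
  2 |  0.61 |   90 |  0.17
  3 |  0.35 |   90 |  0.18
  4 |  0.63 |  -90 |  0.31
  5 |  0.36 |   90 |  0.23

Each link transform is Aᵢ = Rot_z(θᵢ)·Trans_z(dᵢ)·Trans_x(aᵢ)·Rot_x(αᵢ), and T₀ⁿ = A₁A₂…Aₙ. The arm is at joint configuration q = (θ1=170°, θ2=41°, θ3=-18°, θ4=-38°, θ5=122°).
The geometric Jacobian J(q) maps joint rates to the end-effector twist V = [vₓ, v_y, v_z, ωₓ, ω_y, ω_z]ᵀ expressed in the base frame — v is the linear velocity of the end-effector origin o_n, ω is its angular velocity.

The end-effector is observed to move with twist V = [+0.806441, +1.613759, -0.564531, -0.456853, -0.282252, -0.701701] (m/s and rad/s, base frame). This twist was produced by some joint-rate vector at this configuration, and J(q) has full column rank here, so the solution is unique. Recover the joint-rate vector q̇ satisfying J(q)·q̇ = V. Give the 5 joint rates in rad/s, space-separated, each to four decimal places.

o_n = [-1.8551, 0.4219, -0.3034]
J₁: ẑ×o_n = [-0.4219, -1.8551, 0.0000], ω = ẑ
J2: z=[-0.1736, -0.9848, 0.0000] o=[-0.7682, 0.1354, 0.5500] → [0.8404, -0.1482, -1.1202, -0.1736, -0.9848, 0.0000]
J3: z=[-0.6461, 0.1139, 0.7547] o=[-1.2510, 0.0480, 0.1498] → [-0.3338, -0.7487, -0.1728, -0.6461, 0.1139, 0.7547]
J4: z=[0.3948, 0.8961, 0.2027] o=[-1.5960, 0.2186, 0.0673] → [-0.3734, 0.0938, 0.3124, 0.3948, 0.8961, 0.2027]
J5: z=[-0.9113, 0.3539, 0.2106] o=[-1.5473, 0.6652, -0.4724] → [0.1110, 0.0892, 0.3306, -0.9113, 0.3539, 0.2106]
q̇ = J⁺·V = [-0.9940, 0.6120, 0.2480, 0.2080, 0.2990]

-0.9940 0.6120 0.2480 0.2080 0.2990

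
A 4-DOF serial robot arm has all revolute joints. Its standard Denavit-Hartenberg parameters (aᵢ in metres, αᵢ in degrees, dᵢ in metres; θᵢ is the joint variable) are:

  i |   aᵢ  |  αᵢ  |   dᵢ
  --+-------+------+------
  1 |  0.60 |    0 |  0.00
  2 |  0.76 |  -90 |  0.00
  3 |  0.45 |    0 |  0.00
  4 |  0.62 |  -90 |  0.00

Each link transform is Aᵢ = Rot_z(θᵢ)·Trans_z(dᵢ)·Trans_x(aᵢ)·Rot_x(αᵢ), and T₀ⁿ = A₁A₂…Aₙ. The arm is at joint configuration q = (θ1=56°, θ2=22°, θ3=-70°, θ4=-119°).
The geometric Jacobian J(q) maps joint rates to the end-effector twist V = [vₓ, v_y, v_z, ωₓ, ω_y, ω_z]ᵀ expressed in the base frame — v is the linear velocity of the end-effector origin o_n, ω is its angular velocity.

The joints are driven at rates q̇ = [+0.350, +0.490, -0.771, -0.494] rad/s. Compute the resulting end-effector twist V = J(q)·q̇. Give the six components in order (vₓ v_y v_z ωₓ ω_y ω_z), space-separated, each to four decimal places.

-0.4641 -0.0288 -0.6560 1.2374 -0.2630 0.8400

o_n = [0.3982, 0.7924, 0.3259]
J₁: ẑ×o_n = [-0.7924, 0.3982, 0.0000], ω = ẑ
J2: z=[0.0000, 0.0000, 1.0000] o=[0.3355, 0.4974, 0.0000] → [-0.2950, 0.0627, 0.0000, 0.0000, 0.0000, 1.0000]
J3: z=[-0.9781, 0.2079, 0.0000] o=[0.4935, 1.2408, 0.0000] → [0.0678, 0.3188, 0.4585, -0.9781, 0.2079, 0.0000]
J4: z=[-0.9781, 0.2079, 0.0000] o=[0.5255, 1.3914, 0.4229] → [-0.0202, -0.0949, 0.6124, -0.9781, 0.2079, 0.0000]
V = J·q̇ = [-0.4641, -0.0288, -0.6560, 1.2374, -0.2630, 0.8400]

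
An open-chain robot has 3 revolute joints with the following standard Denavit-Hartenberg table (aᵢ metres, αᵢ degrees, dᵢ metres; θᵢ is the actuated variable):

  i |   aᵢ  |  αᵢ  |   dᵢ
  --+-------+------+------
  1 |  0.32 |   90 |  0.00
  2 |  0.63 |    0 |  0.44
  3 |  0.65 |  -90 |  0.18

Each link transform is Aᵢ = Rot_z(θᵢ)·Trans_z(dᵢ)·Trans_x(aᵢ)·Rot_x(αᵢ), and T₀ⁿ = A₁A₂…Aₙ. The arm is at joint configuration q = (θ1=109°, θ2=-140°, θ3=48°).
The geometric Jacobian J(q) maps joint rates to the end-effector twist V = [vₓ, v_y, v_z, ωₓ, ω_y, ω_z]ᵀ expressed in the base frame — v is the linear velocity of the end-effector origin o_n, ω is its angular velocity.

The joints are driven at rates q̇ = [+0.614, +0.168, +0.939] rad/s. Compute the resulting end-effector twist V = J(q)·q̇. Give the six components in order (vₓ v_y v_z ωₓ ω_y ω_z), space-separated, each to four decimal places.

-0.2726 1.1412 -0.1062 1.0467 0.3604 0.6140

o_n = [0.6465, 0.0267, -1.0546]
J₁: ẑ×o_n = [-0.0267, 0.6465, 0.0000], ω = ẑ
J2: z=[0.9455, 0.3256, 0.0000] o=[-0.1042, 0.3026, 0.0000] → [-0.3433, 0.9971, -0.5053, 0.9455, 0.3256, 0.0000]
J3: z=[0.9455, 0.3256, 0.0000] o=[0.4690, -0.0105, -0.4050] → [-0.2115, 0.6142, -0.0227, 0.9455, 0.3256, 0.0000]
V = J·q̇ = [-0.2726, 1.1412, -0.1062, 1.0467, 0.3604, 0.6140]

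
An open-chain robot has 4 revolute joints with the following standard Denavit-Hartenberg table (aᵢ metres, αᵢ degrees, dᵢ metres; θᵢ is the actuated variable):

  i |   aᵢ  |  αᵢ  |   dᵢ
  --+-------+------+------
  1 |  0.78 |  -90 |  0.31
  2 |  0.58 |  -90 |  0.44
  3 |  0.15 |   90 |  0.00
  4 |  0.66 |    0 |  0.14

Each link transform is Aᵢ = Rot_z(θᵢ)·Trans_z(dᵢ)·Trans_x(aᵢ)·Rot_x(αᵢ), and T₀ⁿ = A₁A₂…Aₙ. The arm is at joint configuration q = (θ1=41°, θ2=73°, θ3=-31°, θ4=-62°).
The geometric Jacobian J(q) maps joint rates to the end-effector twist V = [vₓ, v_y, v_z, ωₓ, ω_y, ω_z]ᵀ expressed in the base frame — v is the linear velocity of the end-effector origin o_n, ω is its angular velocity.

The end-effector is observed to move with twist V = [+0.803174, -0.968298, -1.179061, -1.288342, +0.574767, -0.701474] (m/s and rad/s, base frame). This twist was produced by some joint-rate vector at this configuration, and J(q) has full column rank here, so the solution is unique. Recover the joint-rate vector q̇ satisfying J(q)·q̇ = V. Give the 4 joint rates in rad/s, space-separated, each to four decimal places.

-0.7570 0.9010 0.5530 0.4410

o_n = [0.6855, 1.6517, -0.3823]
J₁: ẑ×o_n = [-1.6517, 0.6855, 0.0000], ω = ẑ
J2: z=[-0.6561, 0.7547, 0.0000] o=[0.5887, 0.5117, 0.3100] → [-0.5225, -0.4542, -0.8210, -0.6561, 0.7547, 0.0000]
J3: z=[-0.7217, -0.6274, -0.2924] o=[0.4280, 0.9550, -0.2447] → [0.2900, -0.1746, -0.3413, -0.7217, -0.6274, -0.2924]
J4: z=[-0.6760, 0.5481, 0.4925] o=[0.4057, 1.0380, -0.3676] → [-0.3103, 0.1279, -0.5683, -0.6760, 0.5481, 0.4925]
q̇ = J⁺·V = [-0.7570, 0.9010, 0.5530, 0.4410]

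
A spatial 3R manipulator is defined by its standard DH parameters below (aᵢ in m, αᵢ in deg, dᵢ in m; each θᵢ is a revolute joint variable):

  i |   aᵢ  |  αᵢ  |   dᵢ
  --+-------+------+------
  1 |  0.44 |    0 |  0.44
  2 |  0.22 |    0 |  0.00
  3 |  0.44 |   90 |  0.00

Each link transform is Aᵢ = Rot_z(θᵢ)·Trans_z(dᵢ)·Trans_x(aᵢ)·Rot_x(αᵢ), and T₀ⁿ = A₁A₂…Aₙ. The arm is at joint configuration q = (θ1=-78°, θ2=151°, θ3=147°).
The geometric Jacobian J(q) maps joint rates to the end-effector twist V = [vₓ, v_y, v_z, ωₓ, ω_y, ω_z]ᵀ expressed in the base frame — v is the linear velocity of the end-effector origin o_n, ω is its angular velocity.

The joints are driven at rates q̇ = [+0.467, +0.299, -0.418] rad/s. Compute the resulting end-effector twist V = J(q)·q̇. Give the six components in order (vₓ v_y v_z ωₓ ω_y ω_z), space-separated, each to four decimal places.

o_n = [-0.1813, -0.5028, 0.4400]
J₁: ẑ×o_n = [0.5028, -0.1813, 0.0000], ω = ẑ
J2: z=[0.0000, 0.0000, 1.0000] o=[0.0915, -0.4304, 0.4400] → [0.0724, -0.2727, 0.0000, 0.0000, 0.0000, 1.0000]
J3: z=[0.0000, 0.0000, 1.0000] o=[0.1558, -0.2200, 0.4400] → [0.2828, -0.3371, 0.0000, 0.0000, 0.0000, 1.0000]
V = J·q̇ = [0.1383, -0.0253, 0.0000, 0.0000, 0.0000, 0.3480]

0.1383 -0.0253 0.0000 0.0000 0.0000 0.3480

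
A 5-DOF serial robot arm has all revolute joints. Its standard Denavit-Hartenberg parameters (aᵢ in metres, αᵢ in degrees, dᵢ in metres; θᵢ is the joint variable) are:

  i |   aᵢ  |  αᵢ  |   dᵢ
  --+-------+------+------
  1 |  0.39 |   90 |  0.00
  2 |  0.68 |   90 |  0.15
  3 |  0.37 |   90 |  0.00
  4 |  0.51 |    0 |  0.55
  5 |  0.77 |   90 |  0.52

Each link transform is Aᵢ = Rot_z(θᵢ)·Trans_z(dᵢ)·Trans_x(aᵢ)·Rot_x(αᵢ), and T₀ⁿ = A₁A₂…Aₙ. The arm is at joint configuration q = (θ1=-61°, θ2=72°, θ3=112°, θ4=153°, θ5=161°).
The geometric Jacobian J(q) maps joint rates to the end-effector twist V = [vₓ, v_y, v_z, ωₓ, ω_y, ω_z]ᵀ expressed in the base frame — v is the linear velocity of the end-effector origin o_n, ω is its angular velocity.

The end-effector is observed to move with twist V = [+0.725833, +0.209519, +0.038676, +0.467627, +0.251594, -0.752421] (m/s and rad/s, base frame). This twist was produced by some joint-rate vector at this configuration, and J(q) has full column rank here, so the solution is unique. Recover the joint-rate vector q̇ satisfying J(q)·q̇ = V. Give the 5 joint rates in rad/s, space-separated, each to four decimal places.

0.8710 0.0920 0.5080 -0.8230 -0.8400

o_n = [-0.5814, -0.9488, 1.5294]
J₁: ẑ×o_n = [0.9488, -0.5814, 0.0000], ω = ẑ
J2: z=[-0.8746, -0.4848, 0.0000] o=[0.1891, -0.3411, 0.0000] → [-0.7415, 1.3376, 0.1580, -0.8746, -0.4848, 0.0000]
J3: z=[0.4611, -0.8318, -0.3090] o=[0.1598, -0.5976, 0.6467] → [-0.8427, -0.1779, -0.7784, 0.4611, -0.8318, -0.3090]
J4: z=[-0.1887, -0.4322, 0.8818] o=[-0.1611, -0.7265, 0.5149] → [-0.2424, -0.1792, -0.1397, -0.1887, -0.4322, 0.8818]
J5: z=[-0.1887, -0.4322, 0.8818] o=[0.2359, -0.9985, 1.0902] → [-0.2336, -0.6378, -0.3626, -0.1887, -0.4322, 0.8818]
q̇ = J⁺·V = [0.8710, 0.0920, 0.5080, -0.8230, -0.8400]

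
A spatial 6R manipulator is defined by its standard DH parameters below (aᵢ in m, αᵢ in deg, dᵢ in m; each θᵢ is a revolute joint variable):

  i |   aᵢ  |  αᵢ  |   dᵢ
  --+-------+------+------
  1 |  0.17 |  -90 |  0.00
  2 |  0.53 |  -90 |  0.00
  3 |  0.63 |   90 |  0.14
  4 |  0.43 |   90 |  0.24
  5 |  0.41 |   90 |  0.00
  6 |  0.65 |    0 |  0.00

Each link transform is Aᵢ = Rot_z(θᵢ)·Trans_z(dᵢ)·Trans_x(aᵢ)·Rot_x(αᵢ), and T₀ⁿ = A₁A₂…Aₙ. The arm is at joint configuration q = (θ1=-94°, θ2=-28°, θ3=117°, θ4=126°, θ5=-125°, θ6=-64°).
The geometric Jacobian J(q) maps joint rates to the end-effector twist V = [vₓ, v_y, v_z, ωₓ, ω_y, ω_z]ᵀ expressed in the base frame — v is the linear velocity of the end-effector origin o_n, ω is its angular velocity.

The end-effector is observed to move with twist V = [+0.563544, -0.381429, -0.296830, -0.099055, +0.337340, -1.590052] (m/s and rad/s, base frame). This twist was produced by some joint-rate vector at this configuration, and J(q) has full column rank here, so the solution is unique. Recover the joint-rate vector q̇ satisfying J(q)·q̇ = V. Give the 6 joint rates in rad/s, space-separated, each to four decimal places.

-0.2380 -0.6120 0.8350 -0.9250 0.1070 -0.2130

o_n = [0.0089, -0.2409, 0.2386]
J₁: ẑ×o_n = [0.2409, 0.0089, -0.0000], ω = ẑ
J2: z=[0.9976, -0.0698, 0.0000] o=[-0.0119, -0.1696, 0.0000] → [-0.0166, -0.2381, -0.0697, 0.9976, -0.0698, 0.0000]
J3: z=[-0.0327, -0.4683, -0.8829] o=[-0.0445, -0.6364, 0.2488] → [0.3540, -0.0475, 0.0121, -0.0327, -0.4683, -0.8829]
J4: z=[-0.5078, -0.7531, 0.4183] o=[-0.5914, -0.4109, -0.0091] → [-0.2577, 0.3769, 0.3658, -0.5078, -0.7531, 0.4183]
J5: z=[-0.7157, 0.0985, -0.6914] o=[-0.5071, -0.8713, -0.1620] → [0.4754, -0.0701, -0.5021, -0.7157, 0.0985, -0.6914]
J6: z=[-0.6840, 0.1008, 0.7224] o=[-0.4493, -0.4654, -0.1639] → [-0.1216, 0.6065, -0.1998, -0.6840, 0.1008, 0.7224]
q̇ = J⁺·V = [-0.2380, -0.6120, 0.8350, -0.9250, 0.1070, -0.2130]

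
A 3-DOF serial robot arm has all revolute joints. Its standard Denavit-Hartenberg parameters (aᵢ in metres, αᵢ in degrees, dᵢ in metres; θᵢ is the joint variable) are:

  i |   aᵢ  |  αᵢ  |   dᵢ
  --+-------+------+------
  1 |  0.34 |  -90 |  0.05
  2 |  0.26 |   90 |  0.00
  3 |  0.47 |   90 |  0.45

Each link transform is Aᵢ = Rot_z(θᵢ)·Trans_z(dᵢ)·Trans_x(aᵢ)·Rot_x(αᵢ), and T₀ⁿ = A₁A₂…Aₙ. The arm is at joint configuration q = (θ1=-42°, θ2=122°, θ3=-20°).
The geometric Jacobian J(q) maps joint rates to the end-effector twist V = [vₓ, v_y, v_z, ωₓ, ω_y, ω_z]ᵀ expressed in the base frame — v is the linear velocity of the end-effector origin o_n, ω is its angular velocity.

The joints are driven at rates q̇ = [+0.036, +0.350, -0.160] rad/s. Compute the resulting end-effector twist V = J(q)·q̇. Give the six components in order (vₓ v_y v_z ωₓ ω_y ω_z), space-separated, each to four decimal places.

-0.2412 0.1391 0.0184 0.1334 0.3509 0.1208

o_n = [0.1524, -0.3535, -0.7835]
J₁: ẑ×o_n = [0.3535, 0.1524, -0.0000], ω = ẑ
J2: z=[0.6691, 0.7431, 0.0000] o=[0.2527, -0.2275, 0.0500] → [-0.6194, 0.5577, -0.0098, 0.6691, 0.7431, 0.0000]
J3: z=[0.6302, -0.5675, -0.5299] o=[0.1503, -0.1353, -0.1705] → [0.2322, 0.3852, -0.1363, 0.6302, -0.5675, -0.5299]
V = J·q̇ = [-0.2412, 0.1391, 0.0184, 0.1334, 0.3509, 0.1208]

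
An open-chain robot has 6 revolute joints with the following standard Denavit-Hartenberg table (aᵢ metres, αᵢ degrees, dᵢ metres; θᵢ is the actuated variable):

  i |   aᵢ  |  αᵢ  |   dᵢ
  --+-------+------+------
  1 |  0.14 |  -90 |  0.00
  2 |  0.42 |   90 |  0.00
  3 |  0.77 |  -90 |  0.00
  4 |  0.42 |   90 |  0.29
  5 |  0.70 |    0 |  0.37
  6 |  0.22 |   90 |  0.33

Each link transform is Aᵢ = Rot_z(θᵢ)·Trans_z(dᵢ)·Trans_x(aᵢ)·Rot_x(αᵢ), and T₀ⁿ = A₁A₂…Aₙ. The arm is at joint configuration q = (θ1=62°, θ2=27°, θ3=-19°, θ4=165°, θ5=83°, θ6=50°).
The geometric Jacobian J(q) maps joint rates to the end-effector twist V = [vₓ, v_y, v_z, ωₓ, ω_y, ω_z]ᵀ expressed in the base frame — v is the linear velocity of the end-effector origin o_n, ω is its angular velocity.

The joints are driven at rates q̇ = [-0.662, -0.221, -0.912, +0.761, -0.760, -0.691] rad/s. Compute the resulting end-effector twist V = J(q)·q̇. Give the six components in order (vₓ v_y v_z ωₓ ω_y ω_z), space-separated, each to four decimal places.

o_n = [-0.3075, 1.3075, -1.3054]
J₁: ẑ×o_n = [-1.3075, -0.3075, 0.0000], ω = ẑ
J2: z=[-0.8829, 0.4695, 0.0000] o=[0.0657, 0.1236, 0.0000] → [-0.6128, -1.1526, -0.8701, -0.8829, 0.4695, 0.0000]
J3: z=[0.2131, 0.4008, 0.8910] o=[0.2414, 0.4540, -0.1907] → [-1.2073, -0.2515, 0.4019, 0.2131, 0.4008, 0.8910]
J4: z=[-0.6987, 0.7000, -0.1478] o=[0.7673, 0.9091, -0.5212] → [-0.4901, -0.3890, 0.4740, -0.6987, 0.7000, -0.1478]
J5: z=[-0.0291, -0.2342, -0.9717] o=[0.2644, 0.8288, -0.4868] → [0.6569, 0.5319, -0.1479, -0.0291, -0.2342, -0.9717]
J6: z=[-0.0291, -0.2342, -0.9717] o=[-0.2927, 1.1709, -0.9333] → [0.2198, 0.0035, -0.0074, -0.0291, -0.2342, -0.9717]
V = J·q̇ = [1.0779, -0.0151, 0.3040, -0.4887, 0.4033, -0.1771]

1.0779 -0.0151 0.3040 -0.4887 0.4033 -0.1771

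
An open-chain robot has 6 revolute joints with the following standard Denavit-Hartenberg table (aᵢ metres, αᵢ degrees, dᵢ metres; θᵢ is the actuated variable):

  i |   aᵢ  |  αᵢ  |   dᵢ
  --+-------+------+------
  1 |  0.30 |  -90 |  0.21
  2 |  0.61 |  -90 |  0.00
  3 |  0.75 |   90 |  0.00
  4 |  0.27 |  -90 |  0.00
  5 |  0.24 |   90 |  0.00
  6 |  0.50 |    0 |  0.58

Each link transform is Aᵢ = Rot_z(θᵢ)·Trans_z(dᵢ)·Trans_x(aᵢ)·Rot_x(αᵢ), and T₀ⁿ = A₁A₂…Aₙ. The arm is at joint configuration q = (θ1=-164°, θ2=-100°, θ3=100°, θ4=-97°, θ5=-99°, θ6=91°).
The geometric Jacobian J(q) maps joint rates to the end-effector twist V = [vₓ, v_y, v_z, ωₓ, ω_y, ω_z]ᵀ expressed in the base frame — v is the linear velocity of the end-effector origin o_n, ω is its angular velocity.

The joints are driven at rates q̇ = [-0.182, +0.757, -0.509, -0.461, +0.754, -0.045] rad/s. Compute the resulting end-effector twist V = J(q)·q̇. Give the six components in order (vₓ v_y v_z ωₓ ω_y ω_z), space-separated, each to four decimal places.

0.2407 0.4116 0.8976 0.5431 0.0474 -0.8613

o_n = [-0.8182, 1.1093, 0.7720]
J₁: ẑ×o_n = [-1.1093, -0.8182, 0.0000], ω = ẑ
J2: z=[0.2756, -0.9613, 0.0000] o=[-0.2884, -0.0827, 0.2100] → [-0.5402, -0.1549, -0.1807, 0.2756, -0.9613, 0.0000]
J3: z=[-0.9467, -0.2714, 0.1736] o=[-0.1866, -0.0535, 0.8107] → [-0.1914, -0.1464, -1.2722, -0.9467, -0.2714, 0.1736]
J4: z=[0.1165, 0.2141, 0.9698] o=[-0.4119, 0.6503, 0.6825] → [-0.4260, -0.4045, 0.1405, 0.1165, 0.2141, 0.9698]
J5: z=[-0.1828, 0.9644, -0.1909] o=[-0.1483, 0.6921, 0.6416] → [0.2054, 0.1517, 0.5698, -0.1828, 0.9644, -0.1909]
J6: z=[-0.9824, -0.1866, -0.0021] o=[-0.1573, 0.7371, 0.8772] → [0.0204, -0.1020, -0.4891, -0.9824, -0.1866, -0.0021]
V = J·q̇ = [0.2407, 0.4116, 0.8976, 0.5431, 0.0474, -0.8613]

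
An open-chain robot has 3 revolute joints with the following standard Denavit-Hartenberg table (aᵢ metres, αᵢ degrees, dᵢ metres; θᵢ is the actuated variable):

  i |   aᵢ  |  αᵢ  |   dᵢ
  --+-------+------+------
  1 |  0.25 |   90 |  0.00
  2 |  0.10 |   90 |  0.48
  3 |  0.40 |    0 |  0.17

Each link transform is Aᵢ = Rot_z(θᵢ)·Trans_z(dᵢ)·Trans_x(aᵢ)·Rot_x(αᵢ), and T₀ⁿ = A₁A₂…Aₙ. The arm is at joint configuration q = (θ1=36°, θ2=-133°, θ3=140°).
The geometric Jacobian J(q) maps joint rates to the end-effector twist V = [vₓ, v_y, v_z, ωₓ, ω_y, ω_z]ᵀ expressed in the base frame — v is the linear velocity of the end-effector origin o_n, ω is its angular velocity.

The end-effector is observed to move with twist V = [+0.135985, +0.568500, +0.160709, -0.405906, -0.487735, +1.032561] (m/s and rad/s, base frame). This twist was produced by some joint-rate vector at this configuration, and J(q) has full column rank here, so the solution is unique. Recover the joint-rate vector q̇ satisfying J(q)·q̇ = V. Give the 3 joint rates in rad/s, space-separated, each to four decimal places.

o_n = [0.6488, -0.4397, 0.2669]
J₁: ẑ×o_n = [0.4397, 0.6488, -0.0000], ω = ẑ
J2: z=[0.5878, -0.8090, 0.0000] o=[0.2023, 0.1469, 0.0000] → [-0.2159, -0.1569, 0.0164, 0.5878, -0.8090, 0.0000]
J3: z=[-0.5917, -0.4299, 0.6820] o=[0.4292, -0.2815, -0.0731] → [-0.0382, 0.3510, 0.1880, -0.5917, -0.4299, 0.6820]
q̇ = J⁺·V = [0.4590, 0.1560, 0.8410]

0.4590 0.1560 0.8410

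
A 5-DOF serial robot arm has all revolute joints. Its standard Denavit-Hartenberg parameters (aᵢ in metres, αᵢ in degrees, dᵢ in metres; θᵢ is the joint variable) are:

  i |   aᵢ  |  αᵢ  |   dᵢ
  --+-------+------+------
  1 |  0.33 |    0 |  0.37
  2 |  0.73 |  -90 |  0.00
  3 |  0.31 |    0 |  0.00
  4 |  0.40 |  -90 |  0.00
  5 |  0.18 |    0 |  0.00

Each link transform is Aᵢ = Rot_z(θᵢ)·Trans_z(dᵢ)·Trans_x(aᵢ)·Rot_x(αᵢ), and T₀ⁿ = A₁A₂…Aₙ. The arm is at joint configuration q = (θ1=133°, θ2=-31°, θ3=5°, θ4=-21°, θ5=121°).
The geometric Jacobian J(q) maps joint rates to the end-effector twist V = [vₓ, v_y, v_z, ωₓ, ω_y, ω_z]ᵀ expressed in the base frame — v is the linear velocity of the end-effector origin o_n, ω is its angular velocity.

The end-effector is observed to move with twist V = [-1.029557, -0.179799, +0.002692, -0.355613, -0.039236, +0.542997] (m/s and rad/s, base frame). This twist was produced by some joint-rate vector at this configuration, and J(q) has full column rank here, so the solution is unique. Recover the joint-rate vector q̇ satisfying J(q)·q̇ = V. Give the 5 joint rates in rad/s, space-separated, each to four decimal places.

0.5040 0.1630 -0.3670 0.7230 0.1290

o_n = [-0.3515, 1.5785, 0.4277]
J₁: ẑ×o_n = [-1.5785, -0.3515, 0.0000], ω = ẑ
J2: z=[0.0000, 0.0000, 1.0000] o=[-0.2251, 0.2413, 0.3700] → [-1.3371, -0.1265, 0.0000, 0.0000, 0.0000, 1.0000]
J3: z=[-0.9781, -0.2079, 0.0000] o=[-0.3768, 0.9554, 0.3700] → [-0.0120, 0.0564, -0.6042, -0.9781, -0.2079, 0.0000]
J4: z=[-0.9781, -0.2079, 0.0000] o=[-0.4410, 1.2575, 0.3430] → [-0.0176, 0.0829, -0.2954, -0.9781, -0.2079, 0.0000]
J5: z=[-0.0573, 0.2696, -0.9613] o=[-0.5210, 1.6336, 0.4532] → [-0.0598, -0.1643, -0.0425, -0.0573, 0.2696, -0.9613]
q̇ = J⁺·V = [0.5040, 0.1630, -0.3670, 0.7230, 0.1290]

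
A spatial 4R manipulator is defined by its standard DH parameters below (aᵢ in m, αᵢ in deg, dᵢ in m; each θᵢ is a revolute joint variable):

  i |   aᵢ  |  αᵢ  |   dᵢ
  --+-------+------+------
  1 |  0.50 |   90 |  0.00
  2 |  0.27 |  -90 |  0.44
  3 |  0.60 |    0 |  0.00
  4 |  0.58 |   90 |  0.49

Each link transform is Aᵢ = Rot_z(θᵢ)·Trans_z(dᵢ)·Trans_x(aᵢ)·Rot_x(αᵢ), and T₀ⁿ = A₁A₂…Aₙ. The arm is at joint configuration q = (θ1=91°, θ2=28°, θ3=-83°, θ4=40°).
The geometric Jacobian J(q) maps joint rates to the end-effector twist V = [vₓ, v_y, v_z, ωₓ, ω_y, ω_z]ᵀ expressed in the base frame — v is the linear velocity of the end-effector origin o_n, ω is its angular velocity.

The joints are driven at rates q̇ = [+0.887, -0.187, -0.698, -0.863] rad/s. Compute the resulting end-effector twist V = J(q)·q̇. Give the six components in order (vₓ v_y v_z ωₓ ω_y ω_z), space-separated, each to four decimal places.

-0.1360 0.5031 -0.5687 -0.1998 0.7295 -0.4913

o_n = [1.4143, 0.9723, 0.7929]
J₁: ẑ×o_n = [-0.9723, 1.4143, 0.0000], ω = ẑ
J2: z=[0.9998, 0.0175, 0.0000] o=[-0.0087, 0.4999, 0.0000] → [0.0138, -0.7928, 0.4475, 0.9998, 0.0175, 0.0000]
J3: z=[0.0082, -0.4694, 0.8829] o=[0.4270, 0.7460, 0.1268] → [-0.5125, 0.8663, 0.4653, 0.0082, -0.4694, 0.8829]
J4: z=[0.0082, -0.4694, 0.8829] o=[1.0214, 0.8209, 0.1611] → [-0.4302, 0.3418, 0.1857, 0.0082, -0.4694, 0.8829]
V = J·q̇ = [-0.1360, 0.5031, -0.5687, -0.1998, 0.7295, -0.4913]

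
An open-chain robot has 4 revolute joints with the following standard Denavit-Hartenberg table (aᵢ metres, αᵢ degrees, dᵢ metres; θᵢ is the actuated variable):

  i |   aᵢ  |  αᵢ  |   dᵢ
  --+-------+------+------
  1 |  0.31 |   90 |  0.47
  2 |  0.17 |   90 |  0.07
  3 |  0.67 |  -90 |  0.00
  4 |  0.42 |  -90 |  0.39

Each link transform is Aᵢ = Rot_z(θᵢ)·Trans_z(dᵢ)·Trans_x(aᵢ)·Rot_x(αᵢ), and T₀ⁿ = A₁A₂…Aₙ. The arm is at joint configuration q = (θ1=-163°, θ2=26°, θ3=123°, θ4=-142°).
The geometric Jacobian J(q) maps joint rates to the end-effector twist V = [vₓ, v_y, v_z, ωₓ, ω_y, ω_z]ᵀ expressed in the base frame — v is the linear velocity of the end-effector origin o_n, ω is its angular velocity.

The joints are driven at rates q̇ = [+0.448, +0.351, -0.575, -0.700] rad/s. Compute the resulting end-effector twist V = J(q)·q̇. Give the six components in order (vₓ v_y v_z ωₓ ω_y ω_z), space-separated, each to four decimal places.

o_n = [-0.1526, 0.1018, 0.0878]
J₁: ẑ×o_n = [-0.1018, -0.1526, 0.0000], ω = ẑ
J2: z=[-0.2924, 0.9563, 0.0000] o=[-0.2965, -0.0906, 0.4700] → [-0.3655, -0.1117, -0.1938, -0.2924, 0.9563, 0.0000]
J3: z=[-0.4192, -0.1282, -0.8988] o=[-0.4630, -0.0684, 0.5445] → [0.2114, -0.4705, -0.0315, -0.4192, -0.1282, -0.8988]
J4: z=[0.8801, -0.3005, -0.3676] o=[-0.3137, 0.5649, 0.3846] → [-0.0811, 0.2020, -0.3592, 0.8801, -0.3005, -0.3676]
V = J·q̇ = [-0.2387, 0.0215, 0.2016, -0.4776, 0.6197, 1.2222]

-0.2387 0.0215 0.2016 -0.4776 0.6197 1.2222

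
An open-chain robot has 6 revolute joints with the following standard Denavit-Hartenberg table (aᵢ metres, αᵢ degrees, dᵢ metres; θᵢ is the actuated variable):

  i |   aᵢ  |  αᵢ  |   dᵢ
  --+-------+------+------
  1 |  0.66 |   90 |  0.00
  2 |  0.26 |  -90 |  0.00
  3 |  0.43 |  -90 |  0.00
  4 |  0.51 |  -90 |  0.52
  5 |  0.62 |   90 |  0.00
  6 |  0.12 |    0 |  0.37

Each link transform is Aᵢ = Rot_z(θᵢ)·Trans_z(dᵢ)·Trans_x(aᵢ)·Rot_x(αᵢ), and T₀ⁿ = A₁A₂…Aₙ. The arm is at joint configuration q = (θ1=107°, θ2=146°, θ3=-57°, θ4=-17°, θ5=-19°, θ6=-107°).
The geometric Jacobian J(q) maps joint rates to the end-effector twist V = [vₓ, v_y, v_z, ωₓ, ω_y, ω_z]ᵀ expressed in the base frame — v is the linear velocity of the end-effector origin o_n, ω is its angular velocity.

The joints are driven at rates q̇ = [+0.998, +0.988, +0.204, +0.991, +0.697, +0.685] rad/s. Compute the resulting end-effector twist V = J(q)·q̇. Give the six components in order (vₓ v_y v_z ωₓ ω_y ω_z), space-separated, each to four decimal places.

1.5418 0.4044 -0.9741 0.3293 -0.7777 2.2011

o_n = [0.8086, -0.8970, 0.7185]
J₁: ẑ×o_n = [0.8970, 0.8086, -0.0000], ω = ẑ
J2: z=[0.9563, 0.2924, 0.0000] o=[-0.1930, 0.6312, 0.0000] → [0.2101, -0.6871, -1.7542, 0.9563, 0.2924, 0.0000]
J3: z=[0.1635, -0.5348, -0.8290] o=[-0.1299, 0.4250, 0.1454] → [-1.4025, -0.8718, 0.2857, 0.1635, -0.5348, -0.8290]
J4: z=[-0.3176, -0.8241, 0.4690] o=[0.2717, 0.3448, 0.2764] → [0.2180, 0.3922, 0.8368, -0.3176, -0.8241, 0.4690]
J5: z=[0.1167, 0.4568, 0.8819] o=[0.5865, -0.2545, 0.5451] → [0.6458, 0.1756, -0.1765, 0.1167, 0.4568, 0.8819]
J6: z=[-0.6066, -0.6702, 0.4275] o=[1.0740, -0.6171, 0.6684] → [0.0861, -0.0831, -0.0081, -0.6066, -0.6702, 0.4275]
V = J·q̇ = [1.5418, 0.4044, -0.9741, 0.3293, -0.7777, 2.2011]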